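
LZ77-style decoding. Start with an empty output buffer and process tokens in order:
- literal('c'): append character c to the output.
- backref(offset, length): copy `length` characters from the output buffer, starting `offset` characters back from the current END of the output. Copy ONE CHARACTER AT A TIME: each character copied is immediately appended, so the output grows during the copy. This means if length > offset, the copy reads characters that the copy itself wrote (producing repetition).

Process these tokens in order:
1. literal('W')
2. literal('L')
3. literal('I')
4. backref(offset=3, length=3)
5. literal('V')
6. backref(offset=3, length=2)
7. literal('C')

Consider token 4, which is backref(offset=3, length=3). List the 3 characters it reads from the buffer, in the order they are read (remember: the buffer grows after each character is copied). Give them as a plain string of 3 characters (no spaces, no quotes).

Answer: WLI

Derivation:
Token 1: literal('W'). Output: "W"
Token 2: literal('L'). Output: "WL"
Token 3: literal('I'). Output: "WLI"
Token 4: backref(off=3, len=3). Buffer before: "WLI" (len 3)
  byte 1: read out[0]='W', append. Buffer now: "WLIW"
  byte 2: read out[1]='L', append. Buffer now: "WLIWL"
  byte 3: read out[2]='I', append. Buffer now: "WLIWLI"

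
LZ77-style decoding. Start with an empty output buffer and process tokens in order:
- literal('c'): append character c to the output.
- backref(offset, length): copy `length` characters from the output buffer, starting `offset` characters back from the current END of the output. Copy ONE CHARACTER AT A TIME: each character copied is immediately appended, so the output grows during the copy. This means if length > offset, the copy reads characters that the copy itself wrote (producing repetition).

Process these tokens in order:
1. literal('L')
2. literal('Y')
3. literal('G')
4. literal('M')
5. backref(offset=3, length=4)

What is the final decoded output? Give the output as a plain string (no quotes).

Answer: LYGMYGMY

Derivation:
Token 1: literal('L'). Output: "L"
Token 2: literal('Y'). Output: "LY"
Token 3: literal('G'). Output: "LYG"
Token 4: literal('M'). Output: "LYGM"
Token 5: backref(off=3, len=4) (overlapping!). Copied 'YGMY' from pos 1. Output: "LYGMYGMY"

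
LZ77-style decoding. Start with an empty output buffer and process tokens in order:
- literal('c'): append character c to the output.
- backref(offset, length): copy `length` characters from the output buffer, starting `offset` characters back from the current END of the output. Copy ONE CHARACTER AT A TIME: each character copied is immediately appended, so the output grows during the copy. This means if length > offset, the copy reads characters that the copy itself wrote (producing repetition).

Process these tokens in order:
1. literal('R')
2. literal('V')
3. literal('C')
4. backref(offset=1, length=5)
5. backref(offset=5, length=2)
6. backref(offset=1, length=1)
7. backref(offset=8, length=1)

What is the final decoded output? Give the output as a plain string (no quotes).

Token 1: literal('R'). Output: "R"
Token 2: literal('V'). Output: "RV"
Token 3: literal('C'). Output: "RVC"
Token 4: backref(off=1, len=5) (overlapping!). Copied 'CCCCC' from pos 2. Output: "RVCCCCCC"
Token 5: backref(off=5, len=2). Copied 'CC' from pos 3. Output: "RVCCCCCCCC"
Token 6: backref(off=1, len=1). Copied 'C' from pos 9. Output: "RVCCCCCCCCC"
Token 7: backref(off=8, len=1). Copied 'C' from pos 3. Output: "RVCCCCCCCCCC"

Answer: RVCCCCCCCCCC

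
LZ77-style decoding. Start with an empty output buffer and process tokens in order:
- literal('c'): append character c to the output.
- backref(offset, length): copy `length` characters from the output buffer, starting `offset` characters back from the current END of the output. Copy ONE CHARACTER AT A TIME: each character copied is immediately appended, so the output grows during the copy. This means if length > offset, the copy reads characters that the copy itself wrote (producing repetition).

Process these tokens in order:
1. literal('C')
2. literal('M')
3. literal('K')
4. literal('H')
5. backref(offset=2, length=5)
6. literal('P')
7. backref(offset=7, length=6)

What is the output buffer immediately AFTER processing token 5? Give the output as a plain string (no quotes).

Token 1: literal('C'). Output: "C"
Token 2: literal('M'). Output: "CM"
Token 3: literal('K'). Output: "CMK"
Token 4: literal('H'). Output: "CMKH"
Token 5: backref(off=2, len=5) (overlapping!). Copied 'KHKHK' from pos 2. Output: "CMKHKHKHK"

Answer: CMKHKHKHK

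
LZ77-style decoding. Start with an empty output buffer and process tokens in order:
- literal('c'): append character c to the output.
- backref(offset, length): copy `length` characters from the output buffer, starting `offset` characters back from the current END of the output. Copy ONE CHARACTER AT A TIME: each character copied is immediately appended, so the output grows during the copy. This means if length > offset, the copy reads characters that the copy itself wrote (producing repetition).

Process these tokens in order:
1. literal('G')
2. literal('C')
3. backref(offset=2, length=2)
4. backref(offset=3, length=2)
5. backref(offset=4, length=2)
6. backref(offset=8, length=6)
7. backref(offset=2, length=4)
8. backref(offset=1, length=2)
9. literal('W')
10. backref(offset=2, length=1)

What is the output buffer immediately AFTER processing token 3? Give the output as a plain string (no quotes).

Token 1: literal('G'). Output: "G"
Token 2: literal('C'). Output: "GC"
Token 3: backref(off=2, len=2). Copied 'GC' from pos 0. Output: "GCGC"

Answer: GCGC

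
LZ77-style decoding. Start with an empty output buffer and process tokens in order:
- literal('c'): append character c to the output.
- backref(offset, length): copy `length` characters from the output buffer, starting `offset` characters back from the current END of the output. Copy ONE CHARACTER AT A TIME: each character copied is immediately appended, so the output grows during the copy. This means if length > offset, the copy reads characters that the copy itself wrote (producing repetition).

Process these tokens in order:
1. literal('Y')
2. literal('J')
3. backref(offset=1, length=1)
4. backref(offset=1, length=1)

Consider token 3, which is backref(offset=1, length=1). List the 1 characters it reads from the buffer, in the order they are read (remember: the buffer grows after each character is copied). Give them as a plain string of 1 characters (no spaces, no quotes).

Token 1: literal('Y'). Output: "Y"
Token 2: literal('J'). Output: "YJ"
Token 3: backref(off=1, len=1). Buffer before: "YJ" (len 2)
  byte 1: read out[1]='J', append. Buffer now: "YJJ"

Answer: J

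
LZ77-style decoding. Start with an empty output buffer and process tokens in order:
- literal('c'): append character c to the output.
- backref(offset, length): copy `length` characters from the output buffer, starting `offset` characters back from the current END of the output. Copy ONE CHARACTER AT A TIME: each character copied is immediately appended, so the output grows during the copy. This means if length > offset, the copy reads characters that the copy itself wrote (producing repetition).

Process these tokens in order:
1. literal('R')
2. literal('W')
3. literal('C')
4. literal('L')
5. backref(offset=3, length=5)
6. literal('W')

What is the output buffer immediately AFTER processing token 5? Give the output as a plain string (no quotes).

Token 1: literal('R'). Output: "R"
Token 2: literal('W'). Output: "RW"
Token 3: literal('C'). Output: "RWC"
Token 4: literal('L'). Output: "RWCL"
Token 5: backref(off=3, len=5) (overlapping!). Copied 'WCLWC' from pos 1. Output: "RWCLWCLWC"

Answer: RWCLWCLWC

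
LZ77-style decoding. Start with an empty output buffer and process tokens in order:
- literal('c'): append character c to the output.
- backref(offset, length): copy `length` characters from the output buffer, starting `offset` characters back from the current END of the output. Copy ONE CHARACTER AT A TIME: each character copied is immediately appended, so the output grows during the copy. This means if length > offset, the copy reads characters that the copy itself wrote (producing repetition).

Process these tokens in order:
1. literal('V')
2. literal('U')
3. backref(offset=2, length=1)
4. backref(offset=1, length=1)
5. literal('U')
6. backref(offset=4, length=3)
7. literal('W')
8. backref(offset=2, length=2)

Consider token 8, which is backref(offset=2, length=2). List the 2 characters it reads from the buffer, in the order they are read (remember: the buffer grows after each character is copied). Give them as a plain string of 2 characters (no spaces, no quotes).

Token 1: literal('V'). Output: "V"
Token 2: literal('U'). Output: "VU"
Token 3: backref(off=2, len=1). Copied 'V' from pos 0. Output: "VUV"
Token 4: backref(off=1, len=1). Copied 'V' from pos 2. Output: "VUVV"
Token 5: literal('U'). Output: "VUVVU"
Token 6: backref(off=4, len=3). Copied 'UVV' from pos 1. Output: "VUVVUUVV"
Token 7: literal('W'). Output: "VUVVUUVVW"
Token 8: backref(off=2, len=2). Buffer before: "VUVVUUVVW" (len 9)
  byte 1: read out[7]='V', append. Buffer now: "VUVVUUVVWV"
  byte 2: read out[8]='W', append. Buffer now: "VUVVUUVVWVW"

Answer: VW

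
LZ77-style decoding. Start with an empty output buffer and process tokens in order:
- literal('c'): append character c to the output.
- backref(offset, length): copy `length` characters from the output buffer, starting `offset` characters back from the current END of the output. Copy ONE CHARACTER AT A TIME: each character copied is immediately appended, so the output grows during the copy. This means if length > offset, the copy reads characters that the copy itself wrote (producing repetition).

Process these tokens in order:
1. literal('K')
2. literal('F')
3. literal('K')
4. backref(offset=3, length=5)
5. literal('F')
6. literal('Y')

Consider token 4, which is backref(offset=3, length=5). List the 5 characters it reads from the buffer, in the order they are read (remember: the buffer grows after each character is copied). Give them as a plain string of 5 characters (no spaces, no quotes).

Token 1: literal('K'). Output: "K"
Token 2: literal('F'). Output: "KF"
Token 3: literal('K'). Output: "KFK"
Token 4: backref(off=3, len=5). Buffer before: "KFK" (len 3)
  byte 1: read out[0]='K', append. Buffer now: "KFKK"
  byte 2: read out[1]='F', append. Buffer now: "KFKKF"
  byte 3: read out[2]='K', append. Buffer now: "KFKKFK"
  byte 4: read out[3]='K', append. Buffer now: "KFKKFKK"
  byte 5: read out[4]='F', append. Buffer now: "KFKKFKKF"

Answer: KFKKF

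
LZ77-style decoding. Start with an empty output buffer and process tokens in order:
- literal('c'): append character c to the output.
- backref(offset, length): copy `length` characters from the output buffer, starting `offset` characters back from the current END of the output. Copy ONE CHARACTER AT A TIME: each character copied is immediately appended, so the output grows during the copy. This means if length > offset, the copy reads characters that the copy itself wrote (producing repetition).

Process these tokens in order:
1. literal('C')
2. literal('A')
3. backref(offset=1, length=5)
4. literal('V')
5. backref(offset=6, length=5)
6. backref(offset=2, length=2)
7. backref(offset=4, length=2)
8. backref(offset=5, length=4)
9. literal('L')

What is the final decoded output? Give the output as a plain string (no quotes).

Answer: CAAAAAAVAAAAAAAAAAAAAL

Derivation:
Token 1: literal('C'). Output: "C"
Token 2: literal('A'). Output: "CA"
Token 3: backref(off=1, len=5) (overlapping!). Copied 'AAAAA' from pos 1. Output: "CAAAAAA"
Token 4: literal('V'). Output: "CAAAAAAV"
Token 5: backref(off=6, len=5). Copied 'AAAAA' from pos 2. Output: "CAAAAAAVAAAAA"
Token 6: backref(off=2, len=2). Copied 'AA' from pos 11. Output: "CAAAAAAVAAAAAAA"
Token 7: backref(off=4, len=2). Copied 'AA' from pos 11. Output: "CAAAAAAVAAAAAAAAA"
Token 8: backref(off=5, len=4). Copied 'AAAA' from pos 12. Output: "CAAAAAAVAAAAAAAAAAAAA"
Token 9: literal('L'). Output: "CAAAAAAVAAAAAAAAAAAAAL"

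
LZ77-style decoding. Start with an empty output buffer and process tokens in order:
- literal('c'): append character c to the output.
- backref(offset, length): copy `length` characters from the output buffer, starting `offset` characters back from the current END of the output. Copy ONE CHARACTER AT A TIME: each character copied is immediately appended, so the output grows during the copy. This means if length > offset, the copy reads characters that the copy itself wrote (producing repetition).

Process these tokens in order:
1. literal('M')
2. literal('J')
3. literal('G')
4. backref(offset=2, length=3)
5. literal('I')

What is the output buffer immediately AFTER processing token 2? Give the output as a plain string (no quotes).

Token 1: literal('M'). Output: "M"
Token 2: literal('J'). Output: "MJ"

Answer: MJ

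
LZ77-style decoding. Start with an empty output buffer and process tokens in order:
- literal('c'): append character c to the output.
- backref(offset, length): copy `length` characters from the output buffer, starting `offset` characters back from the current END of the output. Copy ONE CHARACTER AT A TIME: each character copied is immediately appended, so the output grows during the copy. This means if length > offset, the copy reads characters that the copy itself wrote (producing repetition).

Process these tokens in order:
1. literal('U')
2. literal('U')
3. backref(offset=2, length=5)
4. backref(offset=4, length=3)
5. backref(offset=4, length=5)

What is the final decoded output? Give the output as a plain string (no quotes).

Answer: UUUUUUUUUUUUUUU

Derivation:
Token 1: literal('U'). Output: "U"
Token 2: literal('U'). Output: "UU"
Token 3: backref(off=2, len=5) (overlapping!). Copied 'UUUUU' from pos 0. Output: "UUUUUUU"
Token 4: backref(off=4, len=3). Copied 'UUU' from pos 3. Output: "UUUUUUUUUU"
Token 5: backref(off=4, len=5) (overlapping!). Copied 'UUUUU' from pos 6. Output: "UUUUUUUUUUUUUUU"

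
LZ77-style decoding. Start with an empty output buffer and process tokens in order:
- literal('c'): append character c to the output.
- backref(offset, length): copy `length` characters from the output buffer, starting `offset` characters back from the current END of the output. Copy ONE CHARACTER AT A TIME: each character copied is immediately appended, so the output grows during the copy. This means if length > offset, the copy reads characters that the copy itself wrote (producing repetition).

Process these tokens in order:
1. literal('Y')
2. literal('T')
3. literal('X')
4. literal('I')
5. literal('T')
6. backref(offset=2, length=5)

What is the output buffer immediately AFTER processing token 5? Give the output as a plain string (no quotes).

Answer: YTXIT

Derivation:
Token 1: literal('Y'). Output: "Y"
Token 2: literal('T'). Output: "YT"
Token 3: literal('X'). Output: "YTX"
Token 4: literal('I'). Output: "YTXI"
Token 5: literal('T'). Output: "YTXIT"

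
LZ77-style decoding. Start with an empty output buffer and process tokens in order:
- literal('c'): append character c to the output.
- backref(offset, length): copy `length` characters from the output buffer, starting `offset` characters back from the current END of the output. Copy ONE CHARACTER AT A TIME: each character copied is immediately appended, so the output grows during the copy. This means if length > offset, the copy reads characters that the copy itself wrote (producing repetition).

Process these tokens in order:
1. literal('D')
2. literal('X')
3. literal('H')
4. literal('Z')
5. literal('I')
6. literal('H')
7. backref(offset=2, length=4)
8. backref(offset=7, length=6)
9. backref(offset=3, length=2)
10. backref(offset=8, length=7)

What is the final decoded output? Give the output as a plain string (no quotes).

Answer: DXHZIHIHIHZIHIHIIHZIHIHII

Derivation:
Token 1: literal('D'). Output: "D"
Token 2: literal('X'). Output: "DX"
Token 3: literal('H'). Output: "DXH"
Token 4: literal('Z'). Output: "DXHZ"
Token 5: literal('I'). Output: "DXHZI"
Token 6: literal('H'). Output: "DXHZIH"
Token 7: backref(off=2, len=4) (overlapping!). Copied 'IHIH' from pos 4. Output: "DXHZIHIHIH"
Token 8: backref(off=7, len=6). Copied 'ZIHIHI' from pos 3. Output: "DXHZIHIHIHZIHIHI"
Token 9: backref(off=3, len=2). Copied 'IH' from pos 13. Output: "DXHZIHIHIHZIHIHIIH"
Token 10: backref(off=8, len=7). Copied 'ZIHIHII' from pos 10. Output: "DXHZIHIHIHZIHIHIIHZIHIHII"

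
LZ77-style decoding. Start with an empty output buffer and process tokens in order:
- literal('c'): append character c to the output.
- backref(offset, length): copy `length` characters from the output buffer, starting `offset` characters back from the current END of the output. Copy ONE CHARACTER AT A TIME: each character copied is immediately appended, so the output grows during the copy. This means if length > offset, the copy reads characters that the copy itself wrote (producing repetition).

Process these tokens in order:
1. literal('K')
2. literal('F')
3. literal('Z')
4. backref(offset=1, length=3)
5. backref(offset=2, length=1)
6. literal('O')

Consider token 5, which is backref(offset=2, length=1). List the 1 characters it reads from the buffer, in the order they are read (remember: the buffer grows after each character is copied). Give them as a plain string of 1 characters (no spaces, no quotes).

Token 1: literal('K'). Output: "K"
Token 2: literal('F'). Output: "KF"
Token 3: literal('Z'). Output: "KFZ"
Token 4: backref(off=1, len=3) (overlapping!). Copied 'ZZZ' from pos 2. Output: "KFZZZZ"
Token 5: backref(off=2, len=1). Buffer before: "KFZZZZ" (len 6)
  byte 1: read out[4]='Z', append. Buffer now: "KFZZZZZ"

Answer: Z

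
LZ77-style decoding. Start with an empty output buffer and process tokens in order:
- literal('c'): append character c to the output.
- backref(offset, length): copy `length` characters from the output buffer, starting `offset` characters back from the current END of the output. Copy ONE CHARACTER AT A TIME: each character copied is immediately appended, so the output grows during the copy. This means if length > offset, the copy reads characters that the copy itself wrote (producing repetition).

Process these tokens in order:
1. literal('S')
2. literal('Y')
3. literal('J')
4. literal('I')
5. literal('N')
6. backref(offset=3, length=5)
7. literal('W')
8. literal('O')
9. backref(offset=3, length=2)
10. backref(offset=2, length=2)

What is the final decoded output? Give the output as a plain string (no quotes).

Token 1: literal('S'). Output: "S"
Token 2: literal('Y'). Output: "SY"
Token 3: literal('J'). Output: "SYJ"
Token 4: literal('I'). Output: "SYJI"
Token 5: literal('N'). Output: "SYJIN"
Token 6: backref(off=3, len=5) (overlapping!). Copied 'JINJI' from pos 2. Output: "SYJINJINJI"
Token 7: literal('W'). Output: "SYJINJINJIW"
Token 8: literal('O'). Output: "SYJINJINJIWO"
Token 9: backref(off=3, len=2). Copied 'IW' from pos 9. Output: "SYJINJINJIWOIW"
Token 10: backref(off=2, len=2). Copied 'IW' from pos 12. Output: "SYJINJINJIWOIWIW"

Answer: SYJINJINJIWOIWIW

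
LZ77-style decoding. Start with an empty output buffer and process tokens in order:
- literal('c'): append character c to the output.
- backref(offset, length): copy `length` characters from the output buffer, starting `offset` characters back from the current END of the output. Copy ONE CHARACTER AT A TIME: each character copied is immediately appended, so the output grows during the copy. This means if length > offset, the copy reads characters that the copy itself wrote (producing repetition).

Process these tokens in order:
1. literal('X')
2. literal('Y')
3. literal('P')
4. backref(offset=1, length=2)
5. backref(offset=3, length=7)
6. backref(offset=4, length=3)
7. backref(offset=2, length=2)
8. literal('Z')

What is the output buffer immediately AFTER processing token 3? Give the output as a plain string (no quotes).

Answer: XYP

Derivation:
Token 1: literal('X'). Output: "X"
Token 2: literal('Y'). Output: "XY"
Token 3: literal('P'). Output: "XYP"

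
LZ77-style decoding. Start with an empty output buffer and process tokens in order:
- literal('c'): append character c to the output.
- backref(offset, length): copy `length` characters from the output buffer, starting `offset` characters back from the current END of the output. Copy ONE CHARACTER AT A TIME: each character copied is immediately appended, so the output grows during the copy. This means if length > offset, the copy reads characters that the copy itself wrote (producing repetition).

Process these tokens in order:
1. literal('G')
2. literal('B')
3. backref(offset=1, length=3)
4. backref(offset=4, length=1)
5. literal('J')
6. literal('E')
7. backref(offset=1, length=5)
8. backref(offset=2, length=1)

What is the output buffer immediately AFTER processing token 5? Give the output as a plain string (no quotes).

Token 1: literal('G'). Output: "G"
Token 2: literal('B'). Output: "GB"
Token 3: backref(off=1, len=3) (overlapping!). Copied 'BBB' from pos 1. Output: "GBBBB"
Token 4: backref(off=4, len=1). Copied 'B' from pos 1. Output: "GBBBBB"
Token 5: literal('J'). Output: "GBBBBBJ"

Answer: GBBBBBJ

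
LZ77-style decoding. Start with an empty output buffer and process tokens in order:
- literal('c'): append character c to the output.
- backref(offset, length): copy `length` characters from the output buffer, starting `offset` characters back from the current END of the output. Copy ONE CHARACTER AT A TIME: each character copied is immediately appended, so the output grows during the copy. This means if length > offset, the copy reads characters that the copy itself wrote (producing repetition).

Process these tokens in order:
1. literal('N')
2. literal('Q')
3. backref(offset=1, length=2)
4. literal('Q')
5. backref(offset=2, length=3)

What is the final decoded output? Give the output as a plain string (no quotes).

Answer: NQQQQQQQ

Derivation:
Token 1: literal('N'). Output: "N"
Token 2: literal('Q'). Output: "NQ"
Token 3: backref(off=1, len=2) (overlapping!). Copied 'QQ' from pos 1. Output: "NQQQ"
Token 4: literal('Q'). Output: "NQQQQ"
Token 5: backref(off=2, len=3) (overlapping!). Copied 'QQQ' from pos 3. Output: "NQQQQQQQ"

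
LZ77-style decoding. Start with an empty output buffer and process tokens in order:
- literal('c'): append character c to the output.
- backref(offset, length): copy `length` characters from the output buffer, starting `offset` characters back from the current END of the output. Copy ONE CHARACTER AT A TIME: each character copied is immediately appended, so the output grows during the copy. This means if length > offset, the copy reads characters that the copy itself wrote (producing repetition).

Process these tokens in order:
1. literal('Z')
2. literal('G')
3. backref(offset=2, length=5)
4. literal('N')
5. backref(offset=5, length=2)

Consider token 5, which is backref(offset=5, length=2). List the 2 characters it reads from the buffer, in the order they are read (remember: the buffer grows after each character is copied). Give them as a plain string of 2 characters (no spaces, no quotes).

Token 1: literal('Z'). Output: "Z"
Token 2: literal('G'). Output: "ZG"
Token 3: backref(off=2, len=5) (overlapping!). Copied 'ZGZGZ' from pos 0. Output: "ZGZGZGZ"
Token 4: literal('N'). Output: "ZGZGZGZN"
Token 5: backref(off=5, len=2). Buffer before: "ZGZGZGZN" (len 8)
  byte 1: read out[3]='G', append. Buffer now: "ZGZGZGZNG"
  byte 2: read out[4]='Z', append. Buffer now: "ZGZGZGZNGZ"

Answer: GZ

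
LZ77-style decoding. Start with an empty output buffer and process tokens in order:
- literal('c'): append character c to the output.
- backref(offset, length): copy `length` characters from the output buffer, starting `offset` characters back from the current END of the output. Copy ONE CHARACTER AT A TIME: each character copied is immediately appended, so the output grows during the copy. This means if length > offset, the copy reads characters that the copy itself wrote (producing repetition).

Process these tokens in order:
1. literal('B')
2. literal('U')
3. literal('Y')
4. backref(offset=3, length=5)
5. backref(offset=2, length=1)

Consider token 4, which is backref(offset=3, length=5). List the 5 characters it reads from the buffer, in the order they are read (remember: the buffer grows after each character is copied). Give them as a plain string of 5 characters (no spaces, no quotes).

Answer: BUYBU

Derivation:
Token 1: literal('B'). Output: "B"
Token 2: literal('U'). Output: "BU"
Token 3: literal('Y'). Output: "BUY"
Token 4: backref(off=3, len=5). Buffer before: "BUY" (len 3)
  byte 1: read out[0]='B', append. Buffer now: "BUYB"
  byte 2: read out[1]='U', append. Buffer now: "BUYBU"
  byte 3: read out[2]='Y', append. Buffer now: "BUYBUY"
  byte 4: read out[3]='B', append. Buffer now: "BUYBUYB"
  byte 5: read out[4]='U', append. Buffer now: "BUYBUYBU"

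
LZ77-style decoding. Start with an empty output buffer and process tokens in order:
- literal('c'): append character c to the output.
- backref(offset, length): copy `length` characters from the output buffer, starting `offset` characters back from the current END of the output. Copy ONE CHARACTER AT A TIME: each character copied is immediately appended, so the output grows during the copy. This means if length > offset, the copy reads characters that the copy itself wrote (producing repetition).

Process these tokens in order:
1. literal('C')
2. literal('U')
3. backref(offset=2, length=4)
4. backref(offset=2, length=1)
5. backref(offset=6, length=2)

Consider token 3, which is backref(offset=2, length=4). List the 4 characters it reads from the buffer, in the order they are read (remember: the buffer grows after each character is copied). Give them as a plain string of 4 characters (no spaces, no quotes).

Answer: CUCU

Derivation:
Token 1: literal('C'). Output: "C"
Token 2: literal('U'). Output: "CU"
Token 3: backref(off=2, len=4). Buffer before: "CU" (len 2)
  byte 1: read out[0]='C', append. Buffer now: "CUC"
  byte 2: read out[1]='U', append. Buffer now: "CUCU"
  byte 3: read out[2]='C', append. Buffer now: "CUCUC"
  byte 4: read out[3]='U', append. Buffer now: "CUCUCU"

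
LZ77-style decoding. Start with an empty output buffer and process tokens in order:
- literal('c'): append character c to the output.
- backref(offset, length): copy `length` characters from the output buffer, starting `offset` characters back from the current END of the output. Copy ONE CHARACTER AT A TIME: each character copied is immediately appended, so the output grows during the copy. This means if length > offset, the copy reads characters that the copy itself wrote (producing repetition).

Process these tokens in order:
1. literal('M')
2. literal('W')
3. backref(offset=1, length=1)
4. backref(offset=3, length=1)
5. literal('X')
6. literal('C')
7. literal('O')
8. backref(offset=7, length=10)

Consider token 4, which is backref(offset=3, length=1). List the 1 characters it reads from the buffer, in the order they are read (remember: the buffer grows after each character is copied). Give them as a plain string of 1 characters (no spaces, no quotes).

Token 1: literal('M'). Output: "M"
Token 2: literal('W'). Output: "MW"
Token 3: backref(off=1, len=1). Copied 'W' from pos 1. Output: "MWW"
Token 4: backref(off=3, len=1). Buffer before: "MWW" (len 3)
  byte 1: read out[0]='M', append. Buffer now: "MWWM"

Answer: M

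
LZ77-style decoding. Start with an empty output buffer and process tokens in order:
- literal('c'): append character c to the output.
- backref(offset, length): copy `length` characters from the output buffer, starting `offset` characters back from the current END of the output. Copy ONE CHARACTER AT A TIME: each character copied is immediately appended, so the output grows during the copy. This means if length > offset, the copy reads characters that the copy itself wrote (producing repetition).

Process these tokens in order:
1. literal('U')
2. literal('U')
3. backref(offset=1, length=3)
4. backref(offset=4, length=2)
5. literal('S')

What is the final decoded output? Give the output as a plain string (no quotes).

Answer: UUUUUUUS

Derivation:
Token 1: literal('U'). Output: "U"
Token 2: literal('U'). Output: "UU"
Token 3: backref(off=1, len=3) (overlapping!). Copied 'UUU' from pos 1. Output: "UUUUU"
Token 4: backref(off=4, len=2). Copied 'UU' from pos 1. Output: "UUUUUUU"
Token 5: literal('S'). Output: "UUUUUUUS"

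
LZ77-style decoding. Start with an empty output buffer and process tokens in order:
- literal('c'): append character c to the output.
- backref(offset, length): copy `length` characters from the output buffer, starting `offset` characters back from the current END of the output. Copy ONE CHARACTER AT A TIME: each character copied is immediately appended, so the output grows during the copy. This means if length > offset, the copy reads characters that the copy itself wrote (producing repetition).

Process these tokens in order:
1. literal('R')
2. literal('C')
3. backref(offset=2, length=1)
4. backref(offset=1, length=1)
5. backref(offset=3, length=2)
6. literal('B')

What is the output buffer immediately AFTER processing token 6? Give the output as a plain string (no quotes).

Token 1: literal('R'). Output: "R"
Token 2: literal('C'). Output: "RC"
Token 3: backref(off=2, len=1). Copied 'R' from pos 0. Output: "RCR"
Token 4: backref(off=1, len=1). Copied 'R' from pos 2. Output: "RCRR"
Token 5: backref(off=3, len=2). Copied 'CR' from pos 1. Output: "RCRRCR"
Token 6: literal('B'). Output: "RCRRCRB"

Answer: RCRRCRB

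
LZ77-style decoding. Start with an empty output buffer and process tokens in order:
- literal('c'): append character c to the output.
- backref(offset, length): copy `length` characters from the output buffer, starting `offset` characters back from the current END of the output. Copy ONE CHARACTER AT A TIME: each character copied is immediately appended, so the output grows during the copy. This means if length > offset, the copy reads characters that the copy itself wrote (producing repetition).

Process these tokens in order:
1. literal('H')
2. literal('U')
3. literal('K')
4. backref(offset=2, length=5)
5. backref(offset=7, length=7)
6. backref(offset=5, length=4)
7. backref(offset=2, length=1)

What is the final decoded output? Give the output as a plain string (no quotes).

Token 1: literal('H'). Output: "H"
Token 2: literal('U'). Output: "HU"
Token 3: literal('K'). Output: "HUK"
Token 4: backref(off=2, len=5) (overlapping!). Copied 'UKUKU' from pos 1. Output: "HUKUKUKU"
Token 5: backref(off=7, len=7). Copied 'UKUKUKU' from pos 1. Output: "HUKUKUKUUKUKUKU"
Token 6: backref(off=5, len=4). Copied 'UKUK' from pos 10. Output: "HUKUKUKUUKUKUKUUKUK"
Token 7: backref(off=2, len=1). Copied 'U' from pos 17. Output: "HUKUKUKUUKUKUKUUKUKU"

Answer: HUKUKUKUUKUKUKUUKUKU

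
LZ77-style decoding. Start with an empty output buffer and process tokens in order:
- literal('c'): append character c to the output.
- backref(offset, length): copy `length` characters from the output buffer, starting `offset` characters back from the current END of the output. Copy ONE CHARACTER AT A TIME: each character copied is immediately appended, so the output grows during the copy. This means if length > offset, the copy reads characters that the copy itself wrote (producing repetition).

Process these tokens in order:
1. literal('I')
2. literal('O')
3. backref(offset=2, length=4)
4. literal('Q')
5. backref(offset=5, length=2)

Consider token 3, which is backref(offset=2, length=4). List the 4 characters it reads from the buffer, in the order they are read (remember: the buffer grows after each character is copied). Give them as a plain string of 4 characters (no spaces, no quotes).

Token 1: literal('I'). Output: "I"
Token 2: literal('O'). Output: "IO"
Token 3: backref(off=2, len=4). Buffer before: "IO" (len 2)
  byte 1: read out[0]='I', append. Buffer now: "IOI"
  byte 2: read out[1]='O', append. Buffer now: "IOIO"
  byte 3: read out[2]='I', append. Buffer now: "IOIOI"
  byte 4: read out[3]='O', append. Buffer now: "IOIOIO"

Answer: IOIO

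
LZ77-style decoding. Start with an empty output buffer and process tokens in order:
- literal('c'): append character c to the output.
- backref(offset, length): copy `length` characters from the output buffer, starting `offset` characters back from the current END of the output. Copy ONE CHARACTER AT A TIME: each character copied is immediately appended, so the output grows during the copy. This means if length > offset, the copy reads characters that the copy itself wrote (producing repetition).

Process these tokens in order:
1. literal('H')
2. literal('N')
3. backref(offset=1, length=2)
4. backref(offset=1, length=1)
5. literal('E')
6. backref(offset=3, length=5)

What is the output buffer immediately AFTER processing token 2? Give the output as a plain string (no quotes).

Answer: HN

Derivation:
Token 1: literal('H'). Output: "H"
Token 2: literal('N'). Output: "HN"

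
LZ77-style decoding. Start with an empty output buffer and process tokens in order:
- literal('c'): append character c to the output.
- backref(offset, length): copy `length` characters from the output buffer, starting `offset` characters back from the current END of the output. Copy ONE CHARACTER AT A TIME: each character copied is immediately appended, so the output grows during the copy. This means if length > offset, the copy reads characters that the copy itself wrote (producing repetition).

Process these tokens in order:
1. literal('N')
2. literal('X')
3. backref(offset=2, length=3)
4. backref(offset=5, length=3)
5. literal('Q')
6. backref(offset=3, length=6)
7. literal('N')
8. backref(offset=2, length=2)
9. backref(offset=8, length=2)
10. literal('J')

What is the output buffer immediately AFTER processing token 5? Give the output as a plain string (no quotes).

Answer: NXNXNNXNQ

Derivation:
Token 1: literal('N'). Output: "N"
Token 2: literal('X'). Output: "NX"
Token 3: backref(off=2, len=3) (overlapping!). Copied 'NXN' from pos 0. Output: "NXNXN"
Token 4: backref(off=5, len=3). Copied 'NXN' from pos 0. Output: "NXNXNNXN"
Token 5: literal('Q'). Output: "NXNXNNXNQ"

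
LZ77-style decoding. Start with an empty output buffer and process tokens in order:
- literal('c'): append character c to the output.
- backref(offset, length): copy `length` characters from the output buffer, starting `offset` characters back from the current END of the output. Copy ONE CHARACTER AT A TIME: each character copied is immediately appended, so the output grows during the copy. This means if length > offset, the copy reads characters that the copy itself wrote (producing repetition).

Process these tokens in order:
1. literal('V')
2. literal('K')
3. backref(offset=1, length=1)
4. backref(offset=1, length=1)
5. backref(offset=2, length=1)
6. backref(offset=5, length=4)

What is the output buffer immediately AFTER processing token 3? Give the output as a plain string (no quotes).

Answer: VKK

Derivation:
Token 1: literal('V'). Output: "V"
Token 2: literal('K'). Output: "VK"
Token 3: backref(off=1, len=1). Copied 'K' from pos 1. Output: "VKK"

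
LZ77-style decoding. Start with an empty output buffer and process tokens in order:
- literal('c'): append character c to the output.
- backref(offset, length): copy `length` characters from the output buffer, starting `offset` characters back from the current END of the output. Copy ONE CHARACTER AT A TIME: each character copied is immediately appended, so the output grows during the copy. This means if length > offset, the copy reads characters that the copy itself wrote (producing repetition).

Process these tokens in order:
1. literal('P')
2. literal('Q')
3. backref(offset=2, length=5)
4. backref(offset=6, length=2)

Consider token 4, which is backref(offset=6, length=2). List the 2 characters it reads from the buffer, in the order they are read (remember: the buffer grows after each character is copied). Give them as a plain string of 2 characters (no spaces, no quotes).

Token 1: literal('P'). Output: "P"
Token 2: literal('Q'). Output: "PQ"
Token 3: backref(off=2, len=5) (overlapping!). Copied 'PQPQP' from pos 0. Output: "PQPQPQP"
Token 4: backref(off=6, len=2). Buffer before: "PQPQPQP" (len 7)
  byte 1: read out[1]='Q', append. Buffer now: "PQPQPQPQ"
  byte 2: read out[2]='P', append. Buffer now: "PQPQPQPQP"

Answer: QP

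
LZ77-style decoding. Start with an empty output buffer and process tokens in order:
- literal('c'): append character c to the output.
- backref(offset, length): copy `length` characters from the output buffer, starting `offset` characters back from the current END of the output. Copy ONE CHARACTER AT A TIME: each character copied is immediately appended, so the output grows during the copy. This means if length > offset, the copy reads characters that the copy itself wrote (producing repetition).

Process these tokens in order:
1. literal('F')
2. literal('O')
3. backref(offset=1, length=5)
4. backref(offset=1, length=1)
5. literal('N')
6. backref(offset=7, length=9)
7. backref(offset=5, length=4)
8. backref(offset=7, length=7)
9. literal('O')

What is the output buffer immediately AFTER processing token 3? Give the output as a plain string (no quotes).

Answer: FOOOOOO

Derivation:
Token 1: literal('F'). Output: "F"
Token 2: literal('O'). Output: "FO"
Token 3: backref(off=1, len=5) (overlapping!). Copied 'OOOOO' from pos 1. Output: "FOOOOOO"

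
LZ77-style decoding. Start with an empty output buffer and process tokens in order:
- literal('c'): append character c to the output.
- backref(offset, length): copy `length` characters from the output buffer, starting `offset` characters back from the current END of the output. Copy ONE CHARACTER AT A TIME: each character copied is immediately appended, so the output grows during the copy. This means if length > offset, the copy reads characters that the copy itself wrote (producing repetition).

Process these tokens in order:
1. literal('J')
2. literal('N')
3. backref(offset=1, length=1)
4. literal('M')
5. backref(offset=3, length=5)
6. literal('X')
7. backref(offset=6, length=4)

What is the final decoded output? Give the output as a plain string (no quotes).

Token 1: literal('J'). Output: "J"
Token 2: literal('N'). Output: "JN"
Token 3: backref(off=1, len=1). Copied 'N' from pos 1. Output: "JNN"
Token 4: literal('M'). Output: "JNNM"
Token 5: backref(off=3, len=5) (overlapping!). Copied 'NNMNN' from pos 1. Output: "JNNMNNMNN"
Token 6: literal('X'). Output: "JNNMNNMNNX"
Token 7: backref(off=6, len=4). Copied 'NNMN' from pos 4. Output: "JNNMNNMNNXNNMN"

Answer: JNNMNNMNNXNNMN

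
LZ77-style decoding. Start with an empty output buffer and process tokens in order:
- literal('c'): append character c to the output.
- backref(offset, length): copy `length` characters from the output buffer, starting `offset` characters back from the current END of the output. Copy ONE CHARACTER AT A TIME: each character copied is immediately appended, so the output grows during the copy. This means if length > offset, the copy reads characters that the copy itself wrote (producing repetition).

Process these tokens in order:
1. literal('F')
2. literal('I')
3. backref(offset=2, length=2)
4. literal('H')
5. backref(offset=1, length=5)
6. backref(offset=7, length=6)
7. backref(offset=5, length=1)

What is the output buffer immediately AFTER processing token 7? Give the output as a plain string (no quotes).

Token 1: literal('F'). Output: "F"
Token 2: literal('I'). Output: "FI"
Token 3: backref(off=2, len=2). Copied 'FI' from pos 0. Output: "FIFI"
Token 4: literal('H'). Output: "FIFIH"
Token 5: backref(off=1, len=5) (overlapping!). Copied 'HHHHH' from pos 4. Output: "FIFIHHHHHH"
Token 6: backref(off=7, len=6). Copied 'IHHHHH' from pos 3. Output: "FIFIHHHHHHIHHHHH"
Token 7: backref(off=5, len=1). Copied 'H' from pos 11. Output: "FIFIHHHHHHIHHHHHH"

Answer: FIFIHHHHHHIHHHHHH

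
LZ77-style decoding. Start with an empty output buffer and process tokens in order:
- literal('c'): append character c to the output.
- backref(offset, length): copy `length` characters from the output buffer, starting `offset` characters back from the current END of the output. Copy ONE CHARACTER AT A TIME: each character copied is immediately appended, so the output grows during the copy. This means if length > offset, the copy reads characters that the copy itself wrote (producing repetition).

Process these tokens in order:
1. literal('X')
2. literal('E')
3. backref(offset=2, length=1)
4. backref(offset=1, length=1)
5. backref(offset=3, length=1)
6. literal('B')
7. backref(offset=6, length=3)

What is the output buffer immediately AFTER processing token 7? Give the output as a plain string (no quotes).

Answer: XEXXEBXEX

Derivation:
Token 1: literal('X'). Output: "X"
Token 2: literal('E'). Output: "XE"
Token 3: backref(off=2, len=1). Copied 'X' from pos 0. Output: "XEX"
Token 4: backref(off=1, len=1). Copied 'X' from pos 2. Output: "XEXX"
Token 5: backref(off=3, len=1). Copied 'E' from pos 1. Output: "XEXXE"
Token 6: literal('B'). Output: "XEXXEB"
Token 7: backref(off=6, len=3). Copied 'XEX' from pos 0. Output: "XEXXEBXEX"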